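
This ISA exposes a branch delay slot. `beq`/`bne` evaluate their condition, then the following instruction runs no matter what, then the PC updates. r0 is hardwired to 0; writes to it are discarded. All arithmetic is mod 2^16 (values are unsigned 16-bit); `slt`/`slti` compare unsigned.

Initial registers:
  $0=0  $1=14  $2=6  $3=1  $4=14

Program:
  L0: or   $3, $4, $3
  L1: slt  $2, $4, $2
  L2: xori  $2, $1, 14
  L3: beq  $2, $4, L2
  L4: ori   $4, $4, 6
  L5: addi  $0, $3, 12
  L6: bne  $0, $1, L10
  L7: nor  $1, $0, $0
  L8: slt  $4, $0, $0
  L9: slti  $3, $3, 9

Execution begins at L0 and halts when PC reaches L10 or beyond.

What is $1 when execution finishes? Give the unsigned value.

  step pc=0: or   $3, $4, $3  regs=(0,14,6,15,14)
  step pc=1: slt  $2, $4, $2  regs=(0,14,0,15,14)
  step pc=2: xori  $2, $1, 14  regs=(0,14,0,15,14)
  step pc=3: beq  $2, $4, L2  cond=F  regs=(0,14,0,15,14)
  step pc=4: ori   $4, $4, 6  regs=(0,14,0,15,14)
  step pc=5: addi  $0, $3, 12  regs=(0,14,0,15,14)
  step pc=6: bne  $0, $1, L10  cond=T  regs=(0,14,0,15,14)
  step pc=7: nor  $1, $0, $0  regs=(0,65535,0,15,14)

65535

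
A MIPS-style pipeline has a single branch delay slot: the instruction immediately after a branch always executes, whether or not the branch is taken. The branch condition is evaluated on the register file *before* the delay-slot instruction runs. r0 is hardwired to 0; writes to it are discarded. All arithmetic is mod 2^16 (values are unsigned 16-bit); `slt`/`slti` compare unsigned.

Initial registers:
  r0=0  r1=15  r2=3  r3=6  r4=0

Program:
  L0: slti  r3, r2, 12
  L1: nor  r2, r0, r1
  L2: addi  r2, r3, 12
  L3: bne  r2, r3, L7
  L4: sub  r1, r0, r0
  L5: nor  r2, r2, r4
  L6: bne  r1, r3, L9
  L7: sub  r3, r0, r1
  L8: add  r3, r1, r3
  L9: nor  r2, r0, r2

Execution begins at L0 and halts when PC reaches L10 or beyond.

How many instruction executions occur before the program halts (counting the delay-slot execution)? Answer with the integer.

PC=0  slti  r3, r2, 12       | r0=0 r1=15 r2=3 r3=1 r4=0
PC=1  nor  r2, r0, r1        | r0=0 r1=15 r2=65520 r3=1 r4=0
PC=2  addi  r2, r3, 12       | r0=0 r1=15 r2=13 r3=1 r4=0
PC=3  bne  r2, r3, L7        | r0=0 r1=15 r2=13 r3=1 r4=0  [TAKEN]
PC=4  sub  r1, r0, r0        | r0=0 r1=0 r2=13 r3=1 r4=0
PC=7  sub  r3, r0, r1        | r0=0 r1=0 r2=13 r3=0 r4=0
PC=8  add  r3, r1, r3        | r0=0 r1=0 r2=13 r3=0 r4=0
PC=9  nor  r2, r0, r2        | r0=0 r1=0 r2=65522 r3=0 r4=0

8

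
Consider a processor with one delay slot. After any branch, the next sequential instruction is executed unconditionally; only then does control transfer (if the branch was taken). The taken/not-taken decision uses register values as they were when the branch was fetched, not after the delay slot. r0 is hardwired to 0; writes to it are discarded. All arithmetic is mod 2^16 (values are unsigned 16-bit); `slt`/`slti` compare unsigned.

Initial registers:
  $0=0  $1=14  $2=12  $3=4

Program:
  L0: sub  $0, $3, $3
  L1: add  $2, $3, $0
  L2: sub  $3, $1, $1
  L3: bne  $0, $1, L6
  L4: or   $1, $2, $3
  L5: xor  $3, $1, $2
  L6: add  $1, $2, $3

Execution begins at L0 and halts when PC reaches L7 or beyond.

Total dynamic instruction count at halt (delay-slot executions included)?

6

[0] sub  $0, $3, $3  →  {$0:0, $1:14, $2:12, $3:4}
[1] add  $2, $3, $0  →  {$0:0, $1:14, $2:4, $3:4}
[2] sub  $3, $1, $1  →  {$0:0, $1:14, $2:4, $3:0}
[3] bne  $0, $1, L6  →  {$0:0, $1:14, $2:4, $3:0}  ⟨branch taken⟩
[4] or   $1, $2, $3  →  {$0:0, $1:4, $2:4, $3:0}
[6] add  $1, $2, $3  →  {$0:0, $1:4, $2:4, $3:0}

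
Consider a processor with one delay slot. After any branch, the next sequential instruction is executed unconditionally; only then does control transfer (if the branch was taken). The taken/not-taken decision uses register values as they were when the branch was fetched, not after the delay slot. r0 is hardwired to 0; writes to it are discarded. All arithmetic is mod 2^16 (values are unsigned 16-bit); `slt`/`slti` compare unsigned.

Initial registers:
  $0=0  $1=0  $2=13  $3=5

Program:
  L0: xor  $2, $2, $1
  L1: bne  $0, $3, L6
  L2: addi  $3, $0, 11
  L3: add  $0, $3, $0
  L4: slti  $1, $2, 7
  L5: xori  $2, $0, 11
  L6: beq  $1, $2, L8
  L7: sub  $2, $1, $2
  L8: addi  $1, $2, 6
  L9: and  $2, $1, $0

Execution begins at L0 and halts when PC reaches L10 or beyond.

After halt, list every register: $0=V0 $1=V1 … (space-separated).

$0=0 $1=65529 $2=0 $3=11

PC=0  xor  $2, $2, $1        | $0=0 $1=0 $2=13 $3=5
PC=1  bne  $0, $3, L6        | $0=0 $1=0 $2=13 $3=5  [TAKEN]
PC=2  addi  $3, $0, 11       | $0=0 $1=0 $2=13 $3=11
PC=6  beq  $1, $2, L8        | $0=0 $1=0 $2=13 $3=11  [not taken]
PC=7  sub  $2, $1, $2        | $0=0 $1=0 $2=65523 $3=11
PC=8  addi  $1, $2, 6        | $0=0 $1=65529 $2=65523 $3=11
PC=9  and  $2, $1, $0        | $0=0 $1=65529 $2=0 $3=11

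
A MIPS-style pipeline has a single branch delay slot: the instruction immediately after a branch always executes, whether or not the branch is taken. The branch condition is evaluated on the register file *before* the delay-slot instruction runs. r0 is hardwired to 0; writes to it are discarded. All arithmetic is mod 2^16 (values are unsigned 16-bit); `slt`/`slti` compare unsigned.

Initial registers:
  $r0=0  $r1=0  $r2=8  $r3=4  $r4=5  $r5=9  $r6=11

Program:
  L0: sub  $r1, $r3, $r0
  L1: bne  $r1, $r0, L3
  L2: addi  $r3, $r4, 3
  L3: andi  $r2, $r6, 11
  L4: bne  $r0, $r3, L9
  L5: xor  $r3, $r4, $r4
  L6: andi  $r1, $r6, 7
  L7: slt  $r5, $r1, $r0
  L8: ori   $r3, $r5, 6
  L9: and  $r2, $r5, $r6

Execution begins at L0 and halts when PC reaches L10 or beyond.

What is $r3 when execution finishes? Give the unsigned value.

PC=0  sub  $r1, $r3, $r0     | $r0=0 $r1=4 $r2=8 $r3=4 $r4=5 $r5=9 $r6=11
PC=1  bne  $r1, $r0, L3      | $r0=0 $r1=4 $r2=8 $r3=4 $r4=5 $r5=9 $r6=11  [TAKEN]
PC=2  addi  $r3, $r4, 3      | $r0=0 $r1=4 $r2=8 $r3=8 $r4=5 $r5=9 $r6=11
PC=3  andi  $r2, $r6, 11     | $r0=0 $r1=4 $r2=11 $r3=8 $r4=5 $r5=9 $r6=11
PC=4  bne  $r0, $r3, L9      | $r0=0 $r1=4 $r2=11 $r3=8 $r4=5 $r5=9 $r6=11  [TAKEN]
PC=5  xor  $r3, $r4, $r4     | $r0=0 $r1=4 $r2=11 $r3=0 $r4=5 $r5=9 $r6=11
PC=9  and  $r2, $r5, $r6     | $r0=0 $r1=4 $r2=9 $r3=0 $r4=5 $r5=9 $r6=11

0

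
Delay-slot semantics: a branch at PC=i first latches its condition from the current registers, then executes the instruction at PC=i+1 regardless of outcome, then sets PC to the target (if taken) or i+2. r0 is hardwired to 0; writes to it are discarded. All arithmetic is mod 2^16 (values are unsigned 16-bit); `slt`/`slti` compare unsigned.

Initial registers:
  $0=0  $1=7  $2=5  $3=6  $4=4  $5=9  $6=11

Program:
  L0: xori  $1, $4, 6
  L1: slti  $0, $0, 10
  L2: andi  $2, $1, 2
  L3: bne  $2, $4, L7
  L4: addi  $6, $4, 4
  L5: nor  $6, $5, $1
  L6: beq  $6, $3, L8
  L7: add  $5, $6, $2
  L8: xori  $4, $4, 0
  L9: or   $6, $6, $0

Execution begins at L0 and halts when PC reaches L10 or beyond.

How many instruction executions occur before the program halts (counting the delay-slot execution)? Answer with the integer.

[0] xori  $1, $4, 6  →  {$0:0, $1:2, $2:5, $3:6, $4:4, $5:9, $6:11}
[1] slti  $0, $0, 10  →  {$0:0, $1:2, $2:5, $3:6, $4:4, $5:9, $6:11}
[2] andi  $2, $1, 2  →  {$0:0, $1:2, $2:2, $3:6, $4:4, $5:9, $6:11}
[3] bne  $2, $4, L7  →  {$0:0, $1:2, $2:2, $3:6, $4:4, $5:9, $6:11}  ⟨branch taken⟩
[4] addi  $6, $4, 4  →  {$0:0, $1:2, $2:2, $3:6, $4:4, $5:9, $6:8}
[7] add  $5, $6, $2  →  {$0:0, $1:2, $2:2, $3:6, $4:4, $5:10, $6:8}
[8] xori  $4, $4, 0  →  {$0:0, $1:2, $2:2, $3:6, $4:4, $5:10, $6:8}
[9] or   $6, $6, $0  →  {$0:0, $1:2, $2:2, $3:6, $4:4, $5:10, $6:8}

8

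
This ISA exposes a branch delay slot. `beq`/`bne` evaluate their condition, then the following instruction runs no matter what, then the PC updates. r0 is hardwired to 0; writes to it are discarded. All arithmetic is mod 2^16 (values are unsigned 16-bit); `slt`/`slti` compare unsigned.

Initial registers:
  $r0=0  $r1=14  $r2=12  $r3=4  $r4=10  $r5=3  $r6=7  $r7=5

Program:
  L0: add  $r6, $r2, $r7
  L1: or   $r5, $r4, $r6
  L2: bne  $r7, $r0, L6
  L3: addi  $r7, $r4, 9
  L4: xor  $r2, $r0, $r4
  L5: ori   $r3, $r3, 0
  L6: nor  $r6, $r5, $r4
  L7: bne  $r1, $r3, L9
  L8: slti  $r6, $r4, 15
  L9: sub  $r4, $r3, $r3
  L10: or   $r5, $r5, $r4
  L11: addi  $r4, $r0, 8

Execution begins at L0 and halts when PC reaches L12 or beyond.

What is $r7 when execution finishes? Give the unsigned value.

[0] add  $r6, $r2, $r7  →  {$r0:0, $r1:14, $r2:12, $r3:4, $r4:10, $r5:3, $r6:17, $r7:5}
[1] or   $r5, $r4, $r6  →  {$r0:0, $r1:14, $r2:12, $r3:4, $r4:10, $r5:27, $r6:17, $r7:5}
[2] bne  $r7, $r0, L6  →  {$r0:0, $r1:14, $r2:12, $r3:4, $r4:10, $r5:27, $r6:17, $r7:5}  ⟨branch taken⟩
[3] addi  $r7, $r4, 9  →  {$r0:0, $r1:14, $r2:12, $r3:4, $r4:10, $r5:27, $r6:17, $r7:19}
[6] nor  $r6, $r5, $r4  →  {$r0:0, $r1:14, $r2:12, $r3:4, $r4:10, $r5:27, $r6:65508, $r7:19}
[7] bne  $r1, $r3, L9  →  {$r0:0, $r1:14, $r2:12, $r3:4, $r4:10, $r5:27, $r6:65508, $r7:19}  ⟨branch taken⟩
[8] slti  $r6, $r4, 15  →  {$r0:0, $r1:14, $r2:12, $r3:4, $r4:10, $r5:27, $r6:1, $r7:19}
[9] sub  $r4, $r3, $r3  →  {$r0:0, $r1:14, $r2:12, $r3:4, $r4:0, $r5:27, $r6:1, $r7:19}
[10] or   $r5, $r5, $r4  →  {$r0:0, $r1:14, $r2:12, $r3:4, $r4:0, $r5:27, $r6:1, $r7:19}
[11] addi  $r4, $r0, 8  →  {$r0:0, $r1:14, $r2:12, $r3:4, $r4:8, $r5:27, $r6:1, $r7:19}

19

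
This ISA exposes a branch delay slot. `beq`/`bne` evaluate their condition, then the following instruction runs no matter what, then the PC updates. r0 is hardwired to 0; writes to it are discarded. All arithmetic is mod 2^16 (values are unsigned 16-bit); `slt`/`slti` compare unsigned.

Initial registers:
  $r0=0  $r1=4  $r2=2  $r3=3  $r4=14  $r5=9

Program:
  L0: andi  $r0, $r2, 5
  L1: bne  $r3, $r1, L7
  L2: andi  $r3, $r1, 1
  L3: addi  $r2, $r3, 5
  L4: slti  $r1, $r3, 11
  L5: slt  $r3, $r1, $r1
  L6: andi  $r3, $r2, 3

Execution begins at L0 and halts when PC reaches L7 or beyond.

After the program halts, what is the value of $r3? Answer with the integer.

#0 andi  $r0, $r2, 5 ; 0/4/2/3/14/9
#1 bne  $r3, $r1, L7 ; 0/4/2/3/14/9 ; →target
#2 andi  $r3, $r1, 1 ; 0/4/2/0/14/9

0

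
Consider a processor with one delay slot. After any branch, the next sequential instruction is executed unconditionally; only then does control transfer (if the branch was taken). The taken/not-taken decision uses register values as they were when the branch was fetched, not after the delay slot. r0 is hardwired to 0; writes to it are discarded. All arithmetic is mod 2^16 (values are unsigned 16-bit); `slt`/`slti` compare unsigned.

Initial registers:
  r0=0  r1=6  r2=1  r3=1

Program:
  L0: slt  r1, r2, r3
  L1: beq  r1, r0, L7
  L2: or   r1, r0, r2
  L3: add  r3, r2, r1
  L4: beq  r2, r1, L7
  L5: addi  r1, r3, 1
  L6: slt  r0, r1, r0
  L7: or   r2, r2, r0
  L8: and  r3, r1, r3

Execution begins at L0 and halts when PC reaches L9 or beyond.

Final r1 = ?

1

PC=0  slt  r1, r2, r3        | r0=0 r1=0 r2=1 r3=1
PC=1  beq  r1, r0, L7        | r0=0 r1=0 r2=1 r3=1  [TAKEN]
PC=2  or   r1, r0, r2        | r0=0 r1=1 r2=1 r3=1
PC=7  or   r2, r2, r0        | r0=0 r1=1 r2=1 r3=1
PC=8  and  r3, r1, r3        | r0=0 r1=1 r2=1 r3=1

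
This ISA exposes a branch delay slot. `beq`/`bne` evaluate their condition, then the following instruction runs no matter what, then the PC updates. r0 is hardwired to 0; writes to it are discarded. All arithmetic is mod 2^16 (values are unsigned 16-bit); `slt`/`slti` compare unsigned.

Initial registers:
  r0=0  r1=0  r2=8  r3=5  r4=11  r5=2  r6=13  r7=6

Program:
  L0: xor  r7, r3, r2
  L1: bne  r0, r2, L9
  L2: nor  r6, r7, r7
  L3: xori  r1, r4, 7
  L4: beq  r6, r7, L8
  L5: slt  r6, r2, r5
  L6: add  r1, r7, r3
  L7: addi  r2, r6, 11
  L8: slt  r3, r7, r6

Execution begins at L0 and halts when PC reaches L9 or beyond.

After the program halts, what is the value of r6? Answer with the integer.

PC=0  xor  r7, r3, r2        | r0=0 r1=0 r2=8 r3=5 r4=11 r5=2 r6=13 r7=13
PC=1  bne  r0, r2, L9        | r0=0 r1=0 r2=8 r3=5 r4=11 r5=2 r6=13 r7=13  [TAKEN]
PC=2  nor  r6, r7, r7        | r0=0 r1=0 r2=8 r3=5 r4=11 r5=2 r6=65522 r7=13

65522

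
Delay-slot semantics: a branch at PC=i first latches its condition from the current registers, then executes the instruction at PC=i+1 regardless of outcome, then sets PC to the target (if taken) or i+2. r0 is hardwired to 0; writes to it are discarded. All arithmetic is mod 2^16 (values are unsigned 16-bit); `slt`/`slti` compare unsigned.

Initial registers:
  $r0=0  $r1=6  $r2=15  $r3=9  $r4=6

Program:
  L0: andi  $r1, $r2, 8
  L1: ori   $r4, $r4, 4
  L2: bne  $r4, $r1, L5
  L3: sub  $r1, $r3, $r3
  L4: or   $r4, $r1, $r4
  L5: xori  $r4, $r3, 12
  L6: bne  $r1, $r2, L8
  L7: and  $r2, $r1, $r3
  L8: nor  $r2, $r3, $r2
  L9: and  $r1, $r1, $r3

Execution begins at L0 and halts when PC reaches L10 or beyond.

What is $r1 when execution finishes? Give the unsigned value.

#0 andi  $r1, $r2, 8 ; 0/8/15/9/6
#1 ori   $r4, $r4, 4 ; 0/8/15/9/6
#2 bne  $r4, $r1, L5 ; 0/8/15/9/6 ; →target
#3 sub  $r1, $r3, $r3 ; 0/0/15/9/6
#5 xori  $r4, $r3, 12 ; 0/0/15/9/5
#6 bne  $r1, $r2, L8 ; 0/0/15/9/5 ; →target
#7 and  $r2, $r1, $r3 ; 0/0/0/9/5
#8 nor  $r2, $r3, $r2 ; 0/0/65526/9/5
#9 and  $r1, $r1, $r3 ; 0/0/65526/9/5

0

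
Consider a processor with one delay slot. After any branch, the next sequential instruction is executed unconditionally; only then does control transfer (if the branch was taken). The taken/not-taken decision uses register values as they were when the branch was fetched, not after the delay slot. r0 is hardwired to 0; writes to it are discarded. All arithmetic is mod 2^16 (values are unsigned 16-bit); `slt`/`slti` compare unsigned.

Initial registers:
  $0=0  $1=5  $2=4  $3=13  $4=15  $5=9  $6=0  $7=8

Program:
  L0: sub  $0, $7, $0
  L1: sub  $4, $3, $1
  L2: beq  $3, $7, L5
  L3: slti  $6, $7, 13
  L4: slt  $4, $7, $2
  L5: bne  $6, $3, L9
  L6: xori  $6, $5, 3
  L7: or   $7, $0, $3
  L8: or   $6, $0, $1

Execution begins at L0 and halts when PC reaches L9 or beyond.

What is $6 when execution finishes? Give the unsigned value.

[0] sub  $0, $7, $0  →  {$0:0, $1:5, $2:4, $3:13, $4:15, $5:9, $6:0, $7:8}
[1] sub  $4, $3, $1  →  {$0:0, $1:5, $2:4, $3:13, $4:8, $5:9, $6:0, $7:8}
[2] beq  $3, $7, L5  →  {$0:0, $1:5, $2:4, $3:13, $4:8, $5:9, $6:0, $7:8}  ⟨branch fallthrough⟩
[3] slti  $6, $7, 13  →  {$0:0, $1:5, $2:4, $3:13, $4:8, $5:9, $6:1, $7:8}
[4] slt  $4, $7, $2  →  {$0:0, $1:5, $2:4, $3:13, $4:0, $5:9, $6:1, $7:8}
[5] bne  $6, $3, L9  →  {$0:0, $1:5, $2:4, $3:13, $4:0, $5:9, $6:1, $7:8}  ⟨branch taken⟩
[6] xori  $6, $5, 3  →  {$0:0, $1:5, $2:4, $3:13, $4:0, $5:9, $6:10, $7:8}

10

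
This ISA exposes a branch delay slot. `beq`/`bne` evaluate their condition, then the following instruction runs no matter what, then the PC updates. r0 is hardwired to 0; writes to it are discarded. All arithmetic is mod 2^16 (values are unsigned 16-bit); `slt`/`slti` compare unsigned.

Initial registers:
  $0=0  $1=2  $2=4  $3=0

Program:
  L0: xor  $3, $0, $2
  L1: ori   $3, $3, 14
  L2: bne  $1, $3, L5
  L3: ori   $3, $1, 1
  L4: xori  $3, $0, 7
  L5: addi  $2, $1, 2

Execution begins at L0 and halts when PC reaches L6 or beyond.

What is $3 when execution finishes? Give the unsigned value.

#0 xor  $3, $0, $2 ; 0/2/4/4
#1 ori   $3, $3, 14 ; 0/2/4/14
#2 bne  $1, $3, L5 ; 0/2/4/14 ; →target
#3 ori   $3, $1, 1 ; 0/2/4/3
#5 addi  $2, $1, 2 ; 0/2/4/3

3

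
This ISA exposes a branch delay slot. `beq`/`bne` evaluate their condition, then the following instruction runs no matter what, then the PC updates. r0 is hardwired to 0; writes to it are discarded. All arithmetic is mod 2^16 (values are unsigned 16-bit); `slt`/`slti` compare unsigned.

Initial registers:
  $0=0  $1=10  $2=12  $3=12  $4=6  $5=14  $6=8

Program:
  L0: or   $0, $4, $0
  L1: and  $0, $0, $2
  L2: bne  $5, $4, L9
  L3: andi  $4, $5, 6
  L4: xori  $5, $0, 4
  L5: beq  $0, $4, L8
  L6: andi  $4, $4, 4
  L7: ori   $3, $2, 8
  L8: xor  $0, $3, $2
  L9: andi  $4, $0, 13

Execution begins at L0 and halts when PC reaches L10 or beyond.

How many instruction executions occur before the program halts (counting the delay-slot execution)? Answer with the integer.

5

PC=0  or   $0, $4, $0        | $0=0 $1=10 $2=12 $3=12 $4=6 $5=14 $6=8
PC=1  and  $0, $0, $2        | $0=0 $1=10 $2=12 $3=12 $4=6 $5=14 $6=8
PC=2  bne  $5, $4, L9        | $0=0 $1=10 $2=12 $3=12 $4=6 $5=14 $6=8  [TAKEN]
PC=3  andi  $4, $5, 6        | $0=0 $1=10 $2=12 $3=12 $4=6 $5=14 $6=8
PC=9  andi  $4, $0, 13       | $0=0 $1=10 $2=12 $3=12 $4=0 $5=14 $6=8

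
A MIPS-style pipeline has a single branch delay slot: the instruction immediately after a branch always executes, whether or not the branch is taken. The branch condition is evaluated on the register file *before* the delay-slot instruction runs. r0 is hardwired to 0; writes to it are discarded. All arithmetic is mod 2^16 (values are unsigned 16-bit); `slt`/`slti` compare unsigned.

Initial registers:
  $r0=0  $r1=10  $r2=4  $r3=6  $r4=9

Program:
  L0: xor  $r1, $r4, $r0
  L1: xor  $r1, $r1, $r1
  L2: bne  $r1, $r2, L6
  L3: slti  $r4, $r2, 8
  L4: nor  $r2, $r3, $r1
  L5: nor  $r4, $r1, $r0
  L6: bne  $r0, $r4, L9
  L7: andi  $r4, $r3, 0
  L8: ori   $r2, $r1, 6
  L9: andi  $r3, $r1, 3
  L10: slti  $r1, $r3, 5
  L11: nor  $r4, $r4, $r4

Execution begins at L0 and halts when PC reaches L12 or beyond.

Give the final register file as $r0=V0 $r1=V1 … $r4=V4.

  step pc=0: xor  $r1, $r4, $r0  regs=(0,9,4,6,9)
  step pc=1: xor  $r1, $r1, $r1  regs=(0,0,4,6,9)
  step pc=2: bne  $r1, $r2, L6  cond=T  regs=(0,0,4,6,9)
  step pc=3: slti  $r4, $r2, 8  regs=(0,0,4,6,1)
  step pc=6: bne  $r0, $r4, L9  cond=T  regs=(0,0,4,6,1)
  step pc=7: andi  $r4, $r3, 0  regs=(0,0,4,6,0)
  step pc=9: andi  $r3, $r1, 3  regs=(0,0,4,0,0)
  step pc=10: slti  $r1, $r3, 5  regs=(0,1,4,0,0)
  step pc=11: nor  $r4, $r4, $r4  regs=(0,1,4,0,65535)

$r0=0 $r1=1 $r2=4 $r3=0 $r4=65535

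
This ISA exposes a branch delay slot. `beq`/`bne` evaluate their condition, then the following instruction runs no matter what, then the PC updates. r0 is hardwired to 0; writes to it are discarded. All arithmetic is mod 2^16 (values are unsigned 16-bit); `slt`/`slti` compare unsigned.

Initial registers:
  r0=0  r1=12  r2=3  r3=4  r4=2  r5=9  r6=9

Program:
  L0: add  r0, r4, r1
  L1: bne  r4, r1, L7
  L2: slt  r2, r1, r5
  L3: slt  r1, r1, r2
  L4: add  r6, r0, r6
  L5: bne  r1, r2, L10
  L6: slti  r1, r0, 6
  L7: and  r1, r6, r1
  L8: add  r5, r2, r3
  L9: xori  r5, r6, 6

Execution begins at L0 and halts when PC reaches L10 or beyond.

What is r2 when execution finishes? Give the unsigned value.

0

  step pc=0: add  r0, r4, r1  regs=(0,12,3,4,2,9,9)
  step pc=1: bne  r4, r1, L7  cond=T  regs=(0,12,3,4,2,9,9)
  step pc=2: slt  r2, r1, r5  regs=(0,12,0,4,2,9,9)
  step pc=7: and  r1, r6, r1  regs=(0,8,0,4,2,9,9)
  step pc=8: add  r5, r2, r3  regs=(0,8,0,4,2,4,9)
  step pc=9: xori  r5, r6, 6  regs=(0,8,0,4,2,15,9)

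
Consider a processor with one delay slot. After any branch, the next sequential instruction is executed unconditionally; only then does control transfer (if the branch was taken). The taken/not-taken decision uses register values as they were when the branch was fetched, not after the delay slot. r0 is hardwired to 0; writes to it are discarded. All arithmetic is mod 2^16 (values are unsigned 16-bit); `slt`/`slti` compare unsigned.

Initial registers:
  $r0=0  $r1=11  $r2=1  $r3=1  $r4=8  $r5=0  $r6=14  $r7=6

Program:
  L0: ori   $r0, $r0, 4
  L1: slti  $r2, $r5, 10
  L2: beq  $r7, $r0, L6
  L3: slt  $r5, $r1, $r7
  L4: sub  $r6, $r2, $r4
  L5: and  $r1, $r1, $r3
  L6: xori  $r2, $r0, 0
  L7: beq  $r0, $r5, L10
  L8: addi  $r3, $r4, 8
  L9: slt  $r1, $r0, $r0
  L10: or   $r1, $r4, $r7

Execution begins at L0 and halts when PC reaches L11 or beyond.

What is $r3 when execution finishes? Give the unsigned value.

  step pc=0: ori   $r0, $r0, 4  regs=(0,11,1,1,8,0,14,6)
  step pc=1: slti  $r2, $r5, 10  regs=(0,11,1,1,8,0,14,6)
  step pc=2: beq  $r7, $r0, L6  cond=F  regs=(0,11,1,1,8,0,14,6)
  step pc=3: slt  $r5, $r1, $r7  regs=(0,11,1,1,8,0,14,6)
  step pc=4: sub  $r6, $r2, $r4  regs=(0,11,1,1,8,0,65529,6)
  step pc=5: and  $r1, $r1, $r3  regs=(0,1,1,1,8,0,65529,6)
  step pc=6: xori  $r2, $r0, 0  regs=(0,1,0,1,8,0,65529,6)
  step pc=7: beq  $r0, $r5, L10  cond=T  regs=(0,1,0,1,8,0,65529,6)
  step pc=8: addi  $r3, $r4, 8  regs=(0,1,0,16,8,0,65529,6)
  step pc=10: or   $r1, $r4, $r7  regs=(0,14,0,16,8,0,65529,6)

16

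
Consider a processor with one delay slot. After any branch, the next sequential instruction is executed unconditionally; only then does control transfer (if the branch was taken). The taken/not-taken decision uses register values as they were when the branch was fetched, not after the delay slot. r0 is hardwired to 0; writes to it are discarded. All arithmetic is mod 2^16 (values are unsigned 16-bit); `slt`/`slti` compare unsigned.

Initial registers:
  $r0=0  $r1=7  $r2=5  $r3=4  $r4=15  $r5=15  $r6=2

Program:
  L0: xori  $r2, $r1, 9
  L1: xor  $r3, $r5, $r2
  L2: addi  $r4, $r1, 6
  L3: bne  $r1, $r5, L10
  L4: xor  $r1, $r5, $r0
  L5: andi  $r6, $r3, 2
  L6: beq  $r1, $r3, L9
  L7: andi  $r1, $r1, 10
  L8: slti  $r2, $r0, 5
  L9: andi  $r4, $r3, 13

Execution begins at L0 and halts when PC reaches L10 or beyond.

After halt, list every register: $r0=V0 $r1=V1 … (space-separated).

$r0=0 $r1=15 $r2=14 $r3=1 $r4=13 $r5=15 $r6=2

#0 xori  $r2, $r1, 9 ; 0/7/14/4/15/15/2
#1 xor  $r3, $r5, $r2 ; 0/7/14/1/15/15/2
#2 addi  $r4, $r1, 6 ; 0/7/14/1/13/15/2
#3 bne  $r1, $r5, L10 ; 0/7/14/1/13/15/2 ; →target
#4 xor  $r1, $r5, $r0 ; 0/15/14/1/13/15/2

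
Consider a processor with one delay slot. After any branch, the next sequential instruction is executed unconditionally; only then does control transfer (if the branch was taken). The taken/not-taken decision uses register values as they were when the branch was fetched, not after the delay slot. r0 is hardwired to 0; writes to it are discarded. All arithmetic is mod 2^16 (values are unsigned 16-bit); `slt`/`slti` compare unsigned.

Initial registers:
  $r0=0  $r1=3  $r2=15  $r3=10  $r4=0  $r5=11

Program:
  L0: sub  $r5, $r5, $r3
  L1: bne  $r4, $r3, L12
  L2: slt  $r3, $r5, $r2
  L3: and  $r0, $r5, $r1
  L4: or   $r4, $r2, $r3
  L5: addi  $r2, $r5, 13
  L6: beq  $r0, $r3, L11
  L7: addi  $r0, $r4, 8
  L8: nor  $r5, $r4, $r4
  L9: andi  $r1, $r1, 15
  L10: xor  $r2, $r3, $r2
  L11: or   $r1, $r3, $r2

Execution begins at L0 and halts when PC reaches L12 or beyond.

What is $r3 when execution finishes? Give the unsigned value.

#0 sub  $r5, $r5, $r3 ; 0/3/15/10/0/1
#1 bne  $r4, $r3, L12 ; 0/3/15/10/0/1 ; →target
#2 slt  $r3, $r5, $r2 ; 0/3/15/1/0/1

1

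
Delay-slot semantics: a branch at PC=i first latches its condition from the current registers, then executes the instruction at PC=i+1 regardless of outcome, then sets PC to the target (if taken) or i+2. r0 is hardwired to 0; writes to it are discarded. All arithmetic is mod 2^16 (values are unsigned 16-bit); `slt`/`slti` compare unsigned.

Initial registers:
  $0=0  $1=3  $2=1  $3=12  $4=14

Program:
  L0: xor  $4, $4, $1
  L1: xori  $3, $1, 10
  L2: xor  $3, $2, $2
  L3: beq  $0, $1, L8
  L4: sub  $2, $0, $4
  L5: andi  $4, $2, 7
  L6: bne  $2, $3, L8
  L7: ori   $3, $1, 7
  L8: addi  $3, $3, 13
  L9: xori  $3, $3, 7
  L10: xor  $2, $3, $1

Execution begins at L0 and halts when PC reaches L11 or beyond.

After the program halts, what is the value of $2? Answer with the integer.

16

PC=0  xor  $4, $4, $1        | $0=0 $1=3 $2=1 $3=12 $4=13
PC=1  xori  $3, $1, 10       | $0=0 $1=3 $2=1 $3=9 $4=13
PC=2  xor  $3, $2, $2        | $0=0 $1=3 $2=1 $3=0 $4=13
PC=3  beq  $0, $1, L8        | $0=0 $1=3 $2=1 $3=0 $4=13  [not taken]
PC=4  sub  $2, $0, $4        | $0=0 $1=3 $2=65523 $3=0 $4=13
PC=5  andi  $4, $2, 7        | $0=0 $1=3 $2=65523 $3=0 $4=3
PC=6  bne  $2, $3, L8        | $0=0 $1=3 $2=65523 $3=0 $4=3  [TAKEN]
PC=7  ori   $3, $1, 7        | $0=0 $1=3 $2=65523 $3=7 $4=3
PC=8  addi  $3, $3, 13       | $0=0 $1=3 $2=65523 $3=20 $4=3
PC=9  xori  $3, $3, 7        | $0=0 $1=3 $2=65523 $3=19 $4=3
PC=10 xor  $2, $3, $1        | $0=0 $1=3 $2=16 $3=19 $4=3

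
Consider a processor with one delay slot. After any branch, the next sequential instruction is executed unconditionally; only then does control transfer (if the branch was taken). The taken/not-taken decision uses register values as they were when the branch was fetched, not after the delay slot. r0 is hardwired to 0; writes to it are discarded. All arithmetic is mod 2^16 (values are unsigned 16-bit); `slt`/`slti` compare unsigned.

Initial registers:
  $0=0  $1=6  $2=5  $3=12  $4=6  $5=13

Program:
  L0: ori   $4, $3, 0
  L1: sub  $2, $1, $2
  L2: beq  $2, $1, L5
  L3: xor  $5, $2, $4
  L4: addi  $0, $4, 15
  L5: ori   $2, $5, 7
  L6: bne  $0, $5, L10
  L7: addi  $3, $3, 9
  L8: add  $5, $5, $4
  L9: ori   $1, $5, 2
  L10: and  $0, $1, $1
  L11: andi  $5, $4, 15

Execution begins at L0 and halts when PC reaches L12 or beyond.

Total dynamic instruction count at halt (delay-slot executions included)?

[0] ori   $4, $3, 0  →  {$0:0, $1:6, $2:5, $3:12, $4:12, $5:13}
[1] sub  $2, $1, $2  →  {$0:0, $1:6, $2:1, $3:12, $4:12, $5:13}
[2] beq  $2, $1, L5  →  {$0:0, $1:6, $2:1, $3:12, $4:12, $5:13}  ⟨branch fallthrough⟩
[3] xor  $5, $2, $4  →  {$0:0, $1:6, $2:1, $3:12, $4:12, $5:13}
[4] addi  $0, $4, 15  →  {$0:0, $1:6, $2:1, $3:12, $4:12, $5:13}
[5] ori   $2, $5, 7  →  {$0:0, $1:6, $2:15, $3:12, $4:12, $5:13}
[6] bne  $0, $5, L10  →  {$0:0, $1:6, $2:15, $3:12, $4:12, $5:13}  ⟨branch taken⟩
[7] addi  $3, $3, 9  →  {$0:0, $1:6, $2:15, $3:21, $4:12, $5:13}
[10] and  $0, $1, $1  →  {$0:0, $1:6, $2:15, $3:21, $4:12, $5:13}
[11] andi  $5, $4, 15  →  {$0:0, $1:6, $2:15, $3:21, $4:12, $5:12}

10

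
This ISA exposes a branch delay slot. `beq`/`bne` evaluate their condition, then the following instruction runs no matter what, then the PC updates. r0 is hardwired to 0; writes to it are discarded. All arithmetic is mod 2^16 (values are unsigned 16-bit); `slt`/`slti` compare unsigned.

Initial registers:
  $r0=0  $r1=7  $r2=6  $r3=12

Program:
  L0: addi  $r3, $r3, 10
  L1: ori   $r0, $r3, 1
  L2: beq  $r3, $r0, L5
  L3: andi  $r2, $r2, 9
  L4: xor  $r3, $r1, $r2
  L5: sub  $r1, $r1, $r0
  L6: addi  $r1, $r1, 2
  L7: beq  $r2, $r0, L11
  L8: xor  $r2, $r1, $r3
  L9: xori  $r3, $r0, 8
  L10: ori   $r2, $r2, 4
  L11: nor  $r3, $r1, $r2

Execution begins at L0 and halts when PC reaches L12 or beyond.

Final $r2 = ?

#0 addi  $r3, $r3, 10 ; 0/7/6/22
#1 ori   $r0, $r3, 1 ; 0/7/6/22
#2 beq  $r3, $r0, L5 ; 0/7/6/22 ; →fallthru
#3 andi  $r2, $r2, 9 ; 0/7/0/22
#4 xor  $r3, $r1, $r2 ; 0/7/0/7
#5 sub  $r1, $r1, $r0 ; 0/7/0/7
#6 addi  $r1, $r1, 2 ; 0/9/0/7
#7 beq  $r2, $r0, L11 ; 0/9/0/7 ; →target
#8 xor  $r2, $r1, $r3 ; 0/9/14/7
#11 nor  $r3, $r1, $r2 ; 0/9/14/65520

14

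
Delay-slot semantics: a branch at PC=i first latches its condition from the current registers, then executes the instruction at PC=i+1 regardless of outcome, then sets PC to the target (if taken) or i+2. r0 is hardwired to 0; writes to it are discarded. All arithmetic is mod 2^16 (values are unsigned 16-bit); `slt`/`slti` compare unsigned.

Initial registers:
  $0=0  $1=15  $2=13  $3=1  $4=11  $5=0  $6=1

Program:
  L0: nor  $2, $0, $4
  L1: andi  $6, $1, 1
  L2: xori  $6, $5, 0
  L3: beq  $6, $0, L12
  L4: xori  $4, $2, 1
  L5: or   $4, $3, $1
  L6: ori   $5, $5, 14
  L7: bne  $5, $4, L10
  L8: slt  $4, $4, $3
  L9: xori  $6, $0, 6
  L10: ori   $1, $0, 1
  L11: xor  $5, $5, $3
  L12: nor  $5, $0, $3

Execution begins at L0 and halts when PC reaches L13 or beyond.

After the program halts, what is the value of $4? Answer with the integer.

65525

  step pc=0: nor  $2, $0, $4  regs=(0,15,65524,1,11,0,1)
  step pc=1: andi  $6, $1, 1  regs=(0,15,65524,1,11,0,1)
  step pc=2: xori  $6, $5, 0  regs=(0,15,65524,1,11,0,0)
  step pc=3: beq  $6, $0, L12  cond=T  regs=(0,15,65524,1,11,0,0)
  step pc=4: xori  $4, $2, 1  regs=(0,15,65524,1,65525,0,0)
  step pc=12: nor  $5, $0, $3  regs=(0,15,65524,1,65525,65534,0)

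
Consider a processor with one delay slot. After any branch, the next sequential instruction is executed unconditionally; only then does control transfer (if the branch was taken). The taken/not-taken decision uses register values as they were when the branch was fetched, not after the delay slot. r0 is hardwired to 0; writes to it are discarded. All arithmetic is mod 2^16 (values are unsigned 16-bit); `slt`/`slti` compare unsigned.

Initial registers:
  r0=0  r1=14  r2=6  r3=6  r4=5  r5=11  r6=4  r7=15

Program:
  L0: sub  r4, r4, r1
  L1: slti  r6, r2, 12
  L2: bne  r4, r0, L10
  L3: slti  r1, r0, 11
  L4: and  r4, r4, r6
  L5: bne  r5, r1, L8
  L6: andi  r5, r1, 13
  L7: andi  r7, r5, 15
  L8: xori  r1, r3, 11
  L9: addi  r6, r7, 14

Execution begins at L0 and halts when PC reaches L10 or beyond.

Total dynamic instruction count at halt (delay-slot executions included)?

4

PC=0  sub  r4, r4, r1        | r0=0 r1=14 r2=6 r3=6 r4=65527 r5=11 r6=4 r7=15
PC=1  slti  r6, r2, 12       | r0=0 r1=14 r2=6 r3=6 r4=65527 r5=11 r6=1 r7=15
PC=2  bne  r4, r0, L10       | r0=0 r1=14 r2=6 r3=6 r4=65527 r5=11 r6=1 r7=15  [TAKEN]
PC=3  slti  r1, r0, 11       | r0=0 r1=1 r2=6 r3=6 r4=65527 r5=11 r6=1 r7=15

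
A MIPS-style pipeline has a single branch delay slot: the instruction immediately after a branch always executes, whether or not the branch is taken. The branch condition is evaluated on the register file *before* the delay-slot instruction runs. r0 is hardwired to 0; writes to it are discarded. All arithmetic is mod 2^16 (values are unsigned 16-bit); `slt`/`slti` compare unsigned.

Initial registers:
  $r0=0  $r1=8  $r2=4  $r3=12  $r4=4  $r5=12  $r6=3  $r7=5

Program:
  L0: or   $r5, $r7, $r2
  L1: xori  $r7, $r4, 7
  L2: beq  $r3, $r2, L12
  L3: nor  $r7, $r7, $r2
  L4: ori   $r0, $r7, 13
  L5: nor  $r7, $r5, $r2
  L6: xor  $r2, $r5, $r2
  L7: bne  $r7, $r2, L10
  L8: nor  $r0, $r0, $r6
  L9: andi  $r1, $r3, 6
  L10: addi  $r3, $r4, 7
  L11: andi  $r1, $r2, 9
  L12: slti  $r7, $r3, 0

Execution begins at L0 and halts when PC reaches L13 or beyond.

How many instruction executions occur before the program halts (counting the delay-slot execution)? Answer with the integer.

12

  step pc=0: or   $r5, $r7, $r2  regs=(0,8,4,12,4,5,3,5)
  step pc=1: xori  $r7, $r4, 7  regs=(0,8,4,12,4,5,3,3)
  step pc=2: beq  $r3, $r2, L12  cond=F  regs=(0,8,4,12,4,5,3,3)
  step pc=3: nor  $r7, $r7, $r2  regs=(0,8,4,12,4,5,3,65528)
  step pc=4: ori   $r0, $r7, 13  regs=(0,8,4,12,4,5,3,65528)
  step pc=5: nor  $r7, $r5, $r2  regs=(0,8,4,12,4,5,3,65530)
  step pc=6: xor  $r2, $r5, $r2  regs=(0,8,1,12,4,5,3,65530)
  step pc=7: bne  $r7, $r2, L10  cond=T  regs=(0,8,1,12,4,5,3,65530)
  step pc=8: nor  $r0, $r0, $r6  regs=(0,8,1,12,4,5,3,65530)
  step pc=10: addi  $r3, $r4, 7  regs=(0,8,1,11,4,5,3,65530)
  step pc=11: andi  $r1, $r2, 9  regs=(0,1,1,11,4,5,3,65530)
  step pc=12: slti  $r7, $r3, 0  regs=(0,1,1,11,4,5,3,0)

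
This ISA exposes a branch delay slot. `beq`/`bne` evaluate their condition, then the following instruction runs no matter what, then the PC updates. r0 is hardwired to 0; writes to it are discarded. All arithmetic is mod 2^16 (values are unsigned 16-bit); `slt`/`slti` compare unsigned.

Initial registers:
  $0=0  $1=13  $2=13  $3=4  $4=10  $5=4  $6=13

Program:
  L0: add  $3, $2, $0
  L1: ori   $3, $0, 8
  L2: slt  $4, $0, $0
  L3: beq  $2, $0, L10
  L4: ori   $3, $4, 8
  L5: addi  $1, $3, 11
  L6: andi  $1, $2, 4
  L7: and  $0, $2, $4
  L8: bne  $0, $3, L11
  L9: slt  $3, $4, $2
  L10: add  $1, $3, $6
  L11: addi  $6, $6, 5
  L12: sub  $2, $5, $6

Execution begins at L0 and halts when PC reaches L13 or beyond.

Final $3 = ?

#0 add  $3, $2, $0 ; 0/13/13/13/10/4/13
#1 ori   $3, $0, 8 ; 0/13/13/8/10/4/13
#2 slt  $4, $0, $0 ; 0/13/13/8/0/4/13
#3 beq  $2, $0, L10 ; 0/13/13/8/0/4/13 ; →fallthru
#4 ori   $3, $4, 8 ; 0/13/13/8/0/4/13
#5 addi  $1, $3, 11 ; 0/19/13/8/0/4/13
#6 andi  $1, $2, 4 ; 0/4/13/8/0/4/13
#7 and  $0, $2, $4 ; 0/4/13/8/0/4/13
#8 bne  $0, $3, L11 ; 0/4/13/8/0/4/13 ; →target
#9 slt  $3, $4, $2 ; 0/4/13/1/0/4/13
#11 addi  $6, $6, 5 ; 0/4/13/1/0/4/18
#12 sub  $2, $5, $6 ; 0/4/65522/1/0/4/18

1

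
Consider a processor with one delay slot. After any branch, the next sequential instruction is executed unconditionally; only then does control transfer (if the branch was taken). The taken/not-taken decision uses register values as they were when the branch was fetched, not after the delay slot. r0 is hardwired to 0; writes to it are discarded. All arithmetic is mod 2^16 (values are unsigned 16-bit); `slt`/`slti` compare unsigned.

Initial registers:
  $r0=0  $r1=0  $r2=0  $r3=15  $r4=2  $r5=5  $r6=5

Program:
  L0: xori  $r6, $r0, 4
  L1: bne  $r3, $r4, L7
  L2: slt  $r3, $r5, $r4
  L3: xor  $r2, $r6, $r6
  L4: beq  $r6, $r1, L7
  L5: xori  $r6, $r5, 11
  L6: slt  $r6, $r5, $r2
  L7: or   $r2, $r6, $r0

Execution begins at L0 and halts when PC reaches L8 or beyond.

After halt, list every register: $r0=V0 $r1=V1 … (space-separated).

[0] xori  $r6, $r0, 4  →  {$r0:0, $r1:0, $r2:0, $r3:15, $r4:2, $r5:5, $r6:4}
[1] bne  $r3, $r4, L7  →  {$r0:0, $r1:0, $r2:0, $r3:15, $r4:2, $r5:5, $r6:4}  ⟨branch taken⟩
[2] slt  $r3, $r5, $r4  →  {$r0:0, $r1:0, $r2:0, $r3:0, $r4:2, $r5:5, $r6:4}
[7] or   $r2, $r6, $r0  →  {$r0:0, $r1:0, $r2:4, $r3:0, $r4:2, $r5:5, $r6:4}

$r0=0 $r1=0 $r2=4 $r3=0 $r4=2 $r5=5 $r6=4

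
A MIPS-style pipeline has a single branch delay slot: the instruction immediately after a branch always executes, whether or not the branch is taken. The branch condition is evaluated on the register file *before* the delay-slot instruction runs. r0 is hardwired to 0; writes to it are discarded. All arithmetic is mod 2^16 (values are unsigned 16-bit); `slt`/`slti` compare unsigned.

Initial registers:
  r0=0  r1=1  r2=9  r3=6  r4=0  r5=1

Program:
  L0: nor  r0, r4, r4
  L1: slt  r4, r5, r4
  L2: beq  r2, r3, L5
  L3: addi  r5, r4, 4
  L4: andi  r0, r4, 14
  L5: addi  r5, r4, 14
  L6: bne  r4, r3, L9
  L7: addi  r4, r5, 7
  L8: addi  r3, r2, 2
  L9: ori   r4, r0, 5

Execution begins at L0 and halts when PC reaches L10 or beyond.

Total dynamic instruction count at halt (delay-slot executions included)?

9

  step pc=0: nor  r0, r4, r4  regs=(0,1,9,6,0,1)
  step pc=1: slt  r4, r5, r4  regs=(0,1,9,6,0,1)
  step pc=2: beq  r2, r3, L5  cond=F  regs=(0,1,9,6,0,1)
  step pc=3: addi  r5, r4, 4  regs=(0,1,9,6,0,4)
  step pc=4: andi  r0, r4, 14  regs=(0,1,9,6,0,4)
  step pc=5: addi  r5, r4, 14  regs=(0,1,9,6,0,14)
  step pc=6: bne  r4, r3, L9  cond=T  regs=(0,1,9,6,0,14)
  step pc=7: addi  r4, r5, 7  regs=(0,1,9,6,21,14)
  step pc=9: ori   r4, r0, 5  regs=(0,1,9,6,5,14)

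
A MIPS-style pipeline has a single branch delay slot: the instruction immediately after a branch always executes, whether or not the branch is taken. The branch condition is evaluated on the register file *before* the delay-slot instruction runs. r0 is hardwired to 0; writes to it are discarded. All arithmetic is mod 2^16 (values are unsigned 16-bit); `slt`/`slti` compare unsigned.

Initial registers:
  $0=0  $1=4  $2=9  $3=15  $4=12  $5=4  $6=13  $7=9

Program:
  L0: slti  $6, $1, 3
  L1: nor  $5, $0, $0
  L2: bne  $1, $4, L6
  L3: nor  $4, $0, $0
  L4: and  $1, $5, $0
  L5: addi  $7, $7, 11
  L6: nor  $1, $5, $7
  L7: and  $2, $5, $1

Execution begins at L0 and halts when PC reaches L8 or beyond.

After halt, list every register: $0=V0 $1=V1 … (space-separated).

  step pc=0: slti  $6, $1, 3  regs=(0,4,9,15,12,4,0,9)
  step pc=1: nor  $5, $0, $0  regs=(0,4,9,15,12,65535,0,9)
  step pc=2: bne  $1, $4, L6  cond=T  regs=(0,4,9,15,12,65535,0,9)
  step pc=3: nor  $4, $0, $0  regs=(0,4,9,15,65535,65535,0,9)
  step pc=6: nor  $1, $5, $7  regs=(0,0,9,15,65535,65535,0,9)
  step pc=7: and  $2, $5, $1  regs=(0,0,0,15,65535,65535,0,9)

$0=0 $1=0 $2=0 $3=15 $4=65535 $5=65535 $6=0 $7=9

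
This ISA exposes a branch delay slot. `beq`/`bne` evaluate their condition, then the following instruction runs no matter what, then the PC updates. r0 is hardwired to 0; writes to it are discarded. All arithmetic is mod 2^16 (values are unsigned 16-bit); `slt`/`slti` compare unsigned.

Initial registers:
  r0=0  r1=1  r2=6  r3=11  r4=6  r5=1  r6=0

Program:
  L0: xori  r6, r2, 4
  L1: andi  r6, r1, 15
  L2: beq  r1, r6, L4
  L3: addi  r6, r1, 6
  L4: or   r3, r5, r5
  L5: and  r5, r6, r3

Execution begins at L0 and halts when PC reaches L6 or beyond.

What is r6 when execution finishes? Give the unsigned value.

7

PC=0  xori  r6, r2, 4        | r0=0 r1=1 r2=6 r3=11 r4=6 r5=1 r6=2
PC=1  andi  r6, r1, 15       | r0=0 r1=1 r2=6 r3=11 r4=6 r5=1 r6=1
PC=2  beq  r1, r6, L4        | r0=0 r1=1 r2=6 r3=11 r4=6 r5=1 r6=1  [TAKEN]
PC=3  addi  r6, r1, 6        | r0=0 r1=1 r2=6 r3=11 r4=6 r5=1 r6=7
PC=4  or   r3, r5, r5        | r0=0 r1=1 r2=6 r3=1 r4=6 r5=1 r6=7
PC=5  and  r5, r6, r3        | r0=0 r1=1 r2=6 r3=1 r4=6 r5=1 r6=7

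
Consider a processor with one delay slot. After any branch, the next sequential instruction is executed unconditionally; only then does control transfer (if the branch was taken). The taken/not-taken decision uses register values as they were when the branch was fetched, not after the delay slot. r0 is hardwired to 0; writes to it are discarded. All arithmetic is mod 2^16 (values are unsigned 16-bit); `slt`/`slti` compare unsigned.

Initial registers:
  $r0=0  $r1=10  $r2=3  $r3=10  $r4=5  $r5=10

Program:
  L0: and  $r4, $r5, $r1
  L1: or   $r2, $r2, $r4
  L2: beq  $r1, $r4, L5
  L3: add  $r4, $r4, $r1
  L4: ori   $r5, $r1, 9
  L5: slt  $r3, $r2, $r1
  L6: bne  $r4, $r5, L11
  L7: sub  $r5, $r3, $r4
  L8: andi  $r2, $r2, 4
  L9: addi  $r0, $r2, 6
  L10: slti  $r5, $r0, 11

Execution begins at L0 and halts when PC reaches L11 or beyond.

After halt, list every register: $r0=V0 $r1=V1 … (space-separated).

$r0=0 $r1=10 $r2=11 $r3=0 $r4=20 $r5=65516

[0] and  $r4, $r5, $r1  →  {$r0:0, $r1:10, $r2:3, $r3:10, $r4:10, $r5:10}
[1] or   $r2, $r2, $r4  →  {$r0:0, $r1:10, $r2:11, $r3:10, $r4:10, $r5:10}
[2] beq  $r1, $r4, L5  →  {$r0:0, $r1:10, $r2:11, $r3:10, $r4:10, $r5:10}  ⟨branch taken⟩
[3] add  $r4, $r4, $r1  →  {$r0:0, $r1:10, $r2:11, $r3:10, $r4:20, $r5:10}
[5] slt  $r3, $r2, $r1  →  {$r0:0, $r1:10, $r2:11, $r3:0, $r4:20, $r5:10}
[6] bne  $r4, $r5, L11  →  {$r0:0, $r1:10, $r2:11, $r3:0, $r4:20, $r5:10}  ⟨branch taken⟩
[7] sub  $r5, $r3, $r4  →  {$r0:0, $r1:10, $r2:11, $r3:0, $r4:20, $r5:65516}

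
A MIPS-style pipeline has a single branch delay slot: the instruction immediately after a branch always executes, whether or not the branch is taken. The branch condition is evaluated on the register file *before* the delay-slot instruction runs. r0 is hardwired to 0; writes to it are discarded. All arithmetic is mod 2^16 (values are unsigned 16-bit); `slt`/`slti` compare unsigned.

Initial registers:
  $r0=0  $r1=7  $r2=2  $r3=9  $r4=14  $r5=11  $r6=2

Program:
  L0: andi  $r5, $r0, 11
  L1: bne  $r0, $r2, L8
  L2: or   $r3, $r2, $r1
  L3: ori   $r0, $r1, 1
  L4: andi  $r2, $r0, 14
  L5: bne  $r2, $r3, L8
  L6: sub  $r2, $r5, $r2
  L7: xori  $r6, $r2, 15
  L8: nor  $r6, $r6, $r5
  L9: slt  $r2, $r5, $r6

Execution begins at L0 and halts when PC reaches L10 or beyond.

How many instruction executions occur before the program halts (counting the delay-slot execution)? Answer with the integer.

#0 andi  $r5, $r0, 11 ; 0/7/2/9/14/0/2
#1 bne  $r0, $r2, L8 ; 0/7/2/9/14/0/2 ; →target
#2 or   $r3, $r2, $r1 ; 0/7/2/7/14/0/2
#8 nor  $r6, $r6, $r5 ; 0/7/2/7/14/0/65533
#9 slt  $r2, $r5, $r6 ; 0/7/1/7/14/0/65533

5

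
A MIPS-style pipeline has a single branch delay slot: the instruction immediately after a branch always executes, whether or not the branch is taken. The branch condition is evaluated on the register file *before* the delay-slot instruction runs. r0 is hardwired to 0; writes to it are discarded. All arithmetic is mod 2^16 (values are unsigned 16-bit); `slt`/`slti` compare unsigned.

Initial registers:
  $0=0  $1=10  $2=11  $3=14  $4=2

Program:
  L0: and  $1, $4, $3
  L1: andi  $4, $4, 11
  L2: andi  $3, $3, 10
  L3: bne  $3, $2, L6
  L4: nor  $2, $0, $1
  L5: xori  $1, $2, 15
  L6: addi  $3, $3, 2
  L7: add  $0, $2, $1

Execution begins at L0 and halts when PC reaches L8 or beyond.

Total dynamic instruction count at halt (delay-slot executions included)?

7

PC=0  and  $1, $4, $3        | $0=0 $1=2 $2=11 $3=14 $4=2
PC=1  andi  $4, $4, 11       | $0=0 $1=2 $2=11 $3=14 $4=2
PC=2  andi  $3, $3, 10       | $0=0 $1=2 $2=11 $3=10 $4=2
PC=3  bne  $3, $2, L6        | $0=0 $1=2 $2=11 $3=10 $4=2  [TAKEN]
PC=4  nor  $2, $0, $1        | $0=0 $1=2 $2=65533 $3=10 $4=2
PC=6  addi  $3, $3, 2        | $0=0 $1=2 $2=65533 $3=12 $4=2
PC=7  add  $0, $2, $1        | $0=0 $1=2 $2=65533 $3=12 $4=2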